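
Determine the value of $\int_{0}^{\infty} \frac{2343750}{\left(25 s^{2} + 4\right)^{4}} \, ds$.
$\frac{1171875 \pi}{2048}$

Begin with the known result
$$J(a) = \int_{0}^{\infty} \frac{6}{a^{2} + s^{2}} \, ds = \frac{3 \pi}{a}.$$

Differentiating under the integral sign with respect to $a$,
$$\frac{dJ}{da} = \int_{0}^{\infty} - \frac{12 a}{\left(a^{2} + s^{2}\right)^{2}} \, ds = - \frac{3 \pi}{a^{2}},$$
so $\int_{0}^{\infty} \frac{6}{\left(a^{2} + s^{2}\right)^{2}} \, ds = \frac{3 \pi}{2 a^{3}}$.

Repeating — each differentiation of $1/(s^2+a^2)^j$ produces $-2ja/(s^2+a^2)^{j+1}$ — and dividing through by $-2ja$ at each step yields, after $3$ differentiations in total,
$$\int_{0}^{\infty} \frac{6}{\left(a^{2} + s^{2}\right)^{4}} \, ds = \frac{15 \pi}{16 a^{7}}.$$

Setting $a = \frac{2}{5}$:
$$I = \frac{1171875 \pi}{2048}.$$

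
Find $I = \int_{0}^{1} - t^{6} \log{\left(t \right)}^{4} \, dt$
$- \frac{24}{16807}$

Consider the simpler parametrised integral
$$J(a) = \int_{0}^{1} - t^{a} \, dt = - \frac{1}{a + 1}.$$

Differentiating under the integral sign brings down a factor of $\ln t$:
$$\frac{dJ}{da} = \int_{0}^{1} - t^{a} \log{\left(t \right)} \, dt = \frac{1}{\left(a + 1\right)^{2}}.$$

Repeating $4$ times in total — each differentiation brings down another $\ln t$ — gives
$$\frac{d^{4}J}{da^{4}} = \int_{0}^{1} - t^{a} \log{\left(t \right)}^{4} \, dt = - \frac{24}{\left(a + 1\right)^{5}},$$
and the integrand here is exactly the target integrand, so $I = - \frac{24}{\left(a + 1\right)^{5}}$.

Setting $a = 6$:
$$I = - \frac{24}{16807}.$$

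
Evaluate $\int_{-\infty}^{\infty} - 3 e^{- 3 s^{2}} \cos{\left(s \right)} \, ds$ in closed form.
$- \frac{\sqrt{3} \sqrt{\pi}}{e^{\frac{1}{12}}}$

Define $I(b) = \int_{-\infty}^{\infty} - 3 e^{- 3 s^{2}} \cos{\left(b s \right)} \, ds$.

Differentiating under the integral sign,
$$I'(b) = \int_{-\infty}^{\infty} 3 s e^{- 3 s^{2}} \sin{\left(b s \right)} \, ds.$$

Integrate $\int_{-\infty}^{\infty} s \sin(b s)\, e^{- 3 s^{2}}\, ds$ by parts with $u = \sin(b s)$ and $dv = s\, e^{- 3 s^{2}}\, ds$, giving $v = - \frac{e^{- 3 s^{2}}}{6}$. The boundary term vanishes and
$$\int_{-\infty}^{\infty} s \sin(b s)\, e^{- 3 s^{2}}\, ds = \frac{b}{6} \int_{-\infty}^{\infty} \cos(b s)\, e^{- 3 s^{2}}\, ds,$$
so $I'(b) = - \frac{b}{6}\, I(b)$.

This is a separable first-order ODE; solving with the initial condition $I(0) = \int_{-\infty}^{\infty} - 3 e^{- 3 s^{2}}\,ds = - \sqrt{3} \sqrt{\pi}$ gives
$$I(b) = - \sqrt{3} \sqrt{\pi} e^{- \frac{b^{2}}{12}}.$$

Setting $b = 1$:
$$I = - \frac{\sqrt{3} \sqrt{\pi}}{e^{\frac{1}{12}}}.$$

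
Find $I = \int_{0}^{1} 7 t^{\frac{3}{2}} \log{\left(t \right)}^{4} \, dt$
$\frac{5376}{3125}$

Consider the simpler parametrised integral
$$J(a) = \int_{0}^{1} 7 t^{a} \, dt = \frac{7}{a + 1}.$$

Differentiating under the integral sign brings down a factor of $\ln t$:
$$\frac{dJ}{da} = \int_{0}^{1} 7 t^{a} \log{\left(t \right)} \, dt = - \frac{7}{\left(a + 1\right)^{2}}.$$

Repeating $4$ times in total — each differentiation brings down another $\ln t$ — gives
$$\frac{d^{4}J}{da^{4}} = \int_{0}^{1} 7 t^{a} \log{\left(t \right)}^{4} \, dt = \frac{168}{\left(a + 1\right)^{5}},$$
and the integrand here is exactly the target integrand, so $I = \frac{168}{\left(a + 1\right)^{5}}$.

Setting $a = \frac{3}{2}$:
$$I = \frac{5376}{3125}.$$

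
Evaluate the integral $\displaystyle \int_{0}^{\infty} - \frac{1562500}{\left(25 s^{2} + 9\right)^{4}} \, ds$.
$- \frac{390625 \pi}{17496}$

Begin with the known result
$$J(a) = \int_{0}^{\infty} - \frac{4}{a^{2} + s^{2}} \, ds = - \frac{2 \pi}{a}.$$

Differentiating under the integral sign with respect to $a$,
$$\frac{dJ}{da} = \int_{0}^{\infty} \frac{8 a}{\left(a^{2} + s^{2}\right)^{2}} \, ds = \frac{2 \pi}{a^{2}},$$
so $\int_{0}^{\infty} - \frac{4}{\left(a^{2} + s^{2}\right)^{2}} \, ds = - \frac{\pi}{a^{3}}$.

Repeating — each differentiation of $1/(s^2+a^2)^j$ produces $-2ja/(s^2+a^2)^{j+1}$ — and dividing through by $-2ja$ at each step yields, after $3$ differentiations in total,
$$\int_{0}^{\infty} - \frac{4}{\left(a^{2} + s^{2}\right)^{4}} \, ds = - \frac{5 \pi}{8 a^{7}}.$$

Setting $a = \frac{3}{5}$:
$$I = - \frac{390625 \pi}{17496}.$$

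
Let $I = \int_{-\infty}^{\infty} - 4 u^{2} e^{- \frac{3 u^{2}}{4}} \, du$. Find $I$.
$- \frac{16 \sqrt{3} \sqrt{\pi}}{9}$

Consider the simpler parametrised integral
$$J(a) = \int_{-\infty}^{\infty} - 4 e^{- a u^{2}} \, du = - \frac{4 \sqrt{\pi}}{\sqrt{a}}.$$

Differentiating under the integral sign brings down a factor of $(-u^2)$:
$$\frac{dJ}{da} = \int_{-\infty}^{\infty} 4 u^{2} e^{- a u^{2}} \, du = \frac{2 \sqrt{\pi}}{a^{\frac{3}{2}}}.$$

The integral on the left is $-I$, so $I = - \frac{2 \sqrt{\pi}}{a^{\frac{3}{2}}}$.

Setting $a = \frac{3}{4}$:
$$I = - \frac{16 \sqrt{3} \sqrt{\pi}}{9}.$$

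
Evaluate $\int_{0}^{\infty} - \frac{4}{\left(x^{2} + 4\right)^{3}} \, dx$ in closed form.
$- \frac{3 \pi}{128}$

Recall the elementary integral
$$J(a) = \int_{0}^{\infty} - \frac{4}{a^{2} + x^{2}} \, dx = - \frac{2 \pi}{a}.$$

Differentiating under the integral sign with respect to $a$,
$$\frac{dJ}{da} = \int_{0}^{\infty} \frac{8 a}{\left(a^{2} + x^{2}\right)^{2}} \, dx = \frac{2 \pi}{a^{2}},$$
so $\int_{0}^{\infty} - \frac{4}{\left(a^{2} + x^{2}\right)^{2}} \, dx = - \frac{\pi}{a^{3}}$.

Repeating — each differentiation of $1/(x^2+a^2)^j$ produces $-2ja/(x^2+a^2)^{j+1}$ — and dividing through by $-2ja$ at each step yields, after $2$ differentiations in total,
$$\int_{0}^{\infty} - \frac{4}{\left(a^{2} + x^{2}\right)^{3}} \, dx = - \frac{3 \pi}{4 a^{5}}.$$

Setting $a = 2$:
$$I = - \frac{3 \pi}{128}.$$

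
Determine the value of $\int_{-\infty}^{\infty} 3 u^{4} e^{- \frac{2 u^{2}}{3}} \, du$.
$\frac{81 \sqrt{6} \sqrt{\pi}}{32}$

Consider the simpler parametrised integral
$$J(a) = \int_{-\infty}^{\infty} 3 e^{- a u^{2}} \, du = \frac{3 \sqrt{\pi}}{\sqrt{a}}.$$

Differentiating under the integral sign brings down a factor of $(-u^2)$:
$$\frac{dJ}{da} = \int_{-\infty}^{\infty} - 3 u^{2} e^{- a u^{2}} \, du = - \frac{3 \sqrt{\pi}}{2 a^{\frac{3}{2}}}.$$

Repeating twice in total — each differentiation brings down another $(-u^2)$ — gives
$$\frac{d^{2}J}{da^{2}} = \int_{-\infty}^{\infty} 3 u^{4} e^{- a u^{2}} \, du = \frac{9 \sqrt{\pi}}{4 a^{\frac{5}{2}}},$$
and the integrand here is exactly the target integrand, so $I = \frac{9 \sqrt{\pi}}{4 a^{\frac{5}{2}}}$.

Setting $a = \frac{2}{3}$:
$$I = \frac{81 \sqrt{6} \sqrt{\pi}}{32}.$$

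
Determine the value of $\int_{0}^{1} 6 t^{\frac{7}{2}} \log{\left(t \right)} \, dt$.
$- \frac{8}{27}$

Consider the simpler parametrised integral
$$J(a) = \int_{0}^{1} 6 t^{a} \, dt = \frac{6}{a + 1}.$$

Differentiating under the integral sign brings down a factor of $\ln t$:
$$\frac{dJ}{da} = \int_{0}^{1} 6 t^{a} \log{\left(t \right)} \, dt = - \frac{6}{\left(a + 1\right)^{2}}.$$

The integral on the left is $I$, so $I = - \frac{6}{\left(a + 1\right)^{2}}$.

Setting $a = \frac{7}{2}$:
$$I = - \frac{8}{27}.$$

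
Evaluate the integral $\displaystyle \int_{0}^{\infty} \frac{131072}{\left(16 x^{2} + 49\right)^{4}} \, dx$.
$\frac{5120 \pi}{823543}$

Recall the elementary integral
$$J(a) = \int_{0}^{\infty} \frac{2}{a^{2} + x^{2}} \, dx = \frac{\pi}{a}.$$

Differentiating under the integral sign with respect to $a$,
$$\frac{dJ}{da} = \int_{0}^{\infty} - \frac{4 a}{\left(a^{2} + x^{2}\right)^{2}} \, dx = - \frac{\pi}{a^{2}},$$
so $\int_{0}^{\infty} \frac{2}{\left(a^{2} + x^{2}\right)^{2}} \, dx = \frac{\pi}{2 a^{3}}$.

Repeating — each differentiation of $1/(x^2+a^2)^j$ produces $-2ja/(x^2+a^2)^{j+1}$ — and dividing through by $-2ja$ at each step yields, after $3$ differentiations in total,
$$\int_{0}^{\infty} \frac{2}{\left(a^{2} + x^{2}\right)^{4}} \, dx = \frac{5 \pi}{16 a^{7}}.$$

Setting $a = \frac{7}{4}$:
$$I = \frac{5120 \pi}{823543}.$$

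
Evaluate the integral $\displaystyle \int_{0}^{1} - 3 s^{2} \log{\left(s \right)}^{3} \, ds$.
$\frac{2}{9}$

Start from the elementary integral
$$J(a) = \int_{0}^{1} - 3 s^{a} \, ds = - \frac{3}{a + 1}.$$

Differentiating under the integral sign brings down a factor of $\ln s$:
$$\frac{dJ}{da} = \int_{0}^{1} - 3 s^{a} \log{\left(s \right)} \, ds = \frac{3}{\left(a + 1\right)^{2}}.$$

Repeating $3$ times in total — each differentiation brings down another $\ln s$ — gives
$$\frac{d^{3}J}{da^{3}} = \int_{0}^{1} - 3 s^{a} \log{\left(s \right)}^{3} \, ds = \frac{18}{\left(a + 1\right)^{4}},$$
and the integrand here is exactly the target integrand, so $I = \frac{18}{\left(a + 1\right)^{4}}$.

Setting $a = 2$:
$$I = \frac{2}{9}.$$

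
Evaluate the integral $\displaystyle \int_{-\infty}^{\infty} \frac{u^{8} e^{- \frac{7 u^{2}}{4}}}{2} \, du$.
$\frac{240 \sqrt{7} \sqrt{\pi}}{2401}$

Start from the elementary integral
$$J(a) = \int_{-\infty}^{\infty} \frac{e^{- a u^{2}}}{2} \, du = \frac{\sqrt{\pi}}{2 \sqrt{a}}.$$

Differentiating under the integral sign brings down a factor of $(-u^2)$:
$$\frac{dJ}{da} = \int_{-\infty}^{\infty} - \frac{u^{2} e^{- a u^{2}}}{2} \, du = - \frac{\sqrt{\pi}}{4 a^{\frac{3}{2}}}.$$

Repeating $4$ times in total — each differentiation brings down another $(-u^2)$ — gives
$$\frac{d^{4}J}{da^{4}} = \int_{-\infty}^{\infty} \frac{u^{8} e^{- a u^{2}}}{2} \, du = \frac{105 \sqrt{\pi}}{32 a^{\frac{9}{2}}},$$
and the integrand here is exactly the target integrand, so $I = \frac{105 \sqrt{\pi}}{32 a^{\frac{9}{2}}}$.

Setting $a = \frac{7}{4}$:
$$I = \frac{240 \sqrt{7} \sqrt{\pi}}{2401}.$$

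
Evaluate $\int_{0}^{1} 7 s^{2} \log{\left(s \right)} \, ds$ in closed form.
$- \frac{7}{9}$

Begin with the known integral
$$J(a) = \int_{0}^{1} 7 s^{a} \, ds = \frac{7}{a + 1}.$$

Differentiating under the integral sign brings down a factor of $\ln s$:
$$\frac{dJ}{da} = \int_{0}^{1} 7 s^{a} \log{\left(s \right)} \, ds = - \frac{7}{\left(a + 1\right)^{2}}.$$

The integral on the left is $I$, so $I = - \frac{7}{\left(a + 1\right)^{2}}$.

Setting $a = 2$:
$$I = - \frac{7}{9}.$$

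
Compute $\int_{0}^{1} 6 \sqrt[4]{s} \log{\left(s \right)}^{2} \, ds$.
$\frac{768}{125}$

Start from the elementary integral
$$J(a) = \int_{0}^{1} 6 s^{a} \, ds = \frac{6}{a + 1}.$$

Differentiating under the integral sign brings down a factor of $\ln s$:
$$\frac{dJ}{da} = \int_{0}^{1} 6 s^{a} \log{\left(s \right)} \, ds = - \frac{6}{\left(a + 1\right)^{2}}.$$

Repeating twice in total — each differentiation brings down another $\ln s$ — gives
$$\frac{d^{2}J}{da^{2}} = \int_{0}^{1} 6 s^{a} \log{\left(s \right)}^{2} \, ds = \frac{12}{\left(a + 1\right)^{3}},$$
and the integrand here is exactly the target integrand, so $I = \frac{12}{\left(a + 1\right)^{3}}$.

Setting $a = \frac{1}{4}$:
$$I = \frac{768}{125}.$$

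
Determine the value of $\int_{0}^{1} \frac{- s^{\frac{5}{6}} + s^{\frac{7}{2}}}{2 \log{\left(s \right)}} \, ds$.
$\log{\left(\frac{3 \sqrt{33}}{11} \right)}$

Replace the exponent $\frac{5}{6}$ by a parameter $a$: let $I(a) = \int_{0}^{1} \frac{s^{\frac{7}{2}} - s^{a}}{2 \log{\left(s \right)}} \, ds$.

Since $\dfrac{\partial}{\partial a}\,s^{a} = s^{a} \ln s$, the $\ln s$ in the denominator cancels and
$$\frac{dI}{da} = \int_{0}^{1} - \frac{1}{2} s^{a} \, ds = - \frac{1}{2} \left[\frac{s^{a+1}}{a+1}\right]_0^1 = - \frac{1}{2 a + 2}.$$

Integrating with respect to $a$ gives $I(a) = - \frac{\log{\left(a + 1 \right)}}{2} - \frac{\log{\left(2 \right)}}{2} + \log{\left(3 \right)} + C$.

At $a = \frac{7}{2}$ the integrand is identically $0$, so $I(\frac{7}{2}) = 0$. The closed form gives $0$, hence $C = 0$.

Setting $a = \frac{5}{6}$:
$$I = \log{\left(\frac{3 \sqrt{33}}{11} \right)}.$$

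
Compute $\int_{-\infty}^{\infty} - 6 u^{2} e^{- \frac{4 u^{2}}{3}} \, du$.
$- \frac{9 \sqrt{3} \sqrt{\pi}}{8}$

Start from the elementary integral
$$J(a) = \int_{-\infty}^{\infty} - 6 e^{- a u^{2}} \, du = - \frac{6 \sqrt{\pi}}{\sqrt{a}}.$$

Differentiating under the integral sign brings down a factor of $(-u^2)$:
$$\frac{dJ}{da} = \int_{-\infty}^{\infty} 6 u^{2} e^{- a u^{2}} \, du = \frac{3 \sqrt{\pi}}{a^{\frac{3}{2}}}.$$

The integral on the left is $-I$, so $I = - \frac{3 \sqrt{\pi}}{a^{\frac{3}{2}}}$.

Setting $a = \frac{4}{3}$:
$$I = - \frac{9 \sqrt{3} \sqrt{\pi}}{8}.$$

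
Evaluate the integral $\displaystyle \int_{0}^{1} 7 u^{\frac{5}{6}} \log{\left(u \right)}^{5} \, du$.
$- \frac{39191040}{1771561}$

Begin with the known integral
$$J(a) = \int_{0}^{1} 7 u^{a} \, du = \frac{7}{a + 1}.$$

Differentiating under the integral sign brings down a factor of $\ln u$:
$$\frac{dJ}{da} = \int_{0}^{1} 7 u^{a} \log{\left(u \right)} \, du = - \frac{7}{\left(a + 1\right)^{2}}.$$

Repeating $5$ times in total — each differentiation brings down another $\ln u$ — gives
$$\frac{d^{5}J}{da^{5}} = \int_{0}^{1} 7 u^{a} \log{\left(u \right)}^{5} \, du = - \frac{840}{\left(a + 1\right)^{6}},$$
and the integrand here is exactly the target integrand, so $I = - \frac{840}{\left(a + 1\right)^{6}}$.

Setting $a = \frac{5}{6}$:
$$I = - \frac{39191040}{1771561}.$$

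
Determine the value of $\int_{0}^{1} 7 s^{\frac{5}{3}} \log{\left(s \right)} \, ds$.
$- \frac{63}{64}$

Consider the simpler parametrised integral
$$J(a) = \int_{0}^{1} 7 s^{a} \, ds = \frac{7}{a + 1}.$$

Differentiating under the integral sign brings down a factor of $\ln s$:
$$\frac{dJ}{da} = \int_{0}^{1} 7 s^{a} \log{\left(s \right)} \, ds = - \frac{7}{\left(a + 1\right)^{2}}.$$

The integral on the left is $I$, so $I = - \frac{7}{\left(a + 1\right)^{2}}$.

Setting $a = \frac{5}{3}$:
$$I = - \frac{63}{64}.$$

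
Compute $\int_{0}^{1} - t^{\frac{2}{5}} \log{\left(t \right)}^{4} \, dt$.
$- \frac{75000}{16807}$

Begin with the known integral
$$J(a) = \int_{0}^{1} - t^{a} \, dt = - \frac{1}{a + 1}.$$

Differentiating under the integral sign brings down a factor of $\ln t$:
$$\frac{dJ}{da} = \int_{0}^{1} - t^{a} \log{\left(t \right)} \, dt = \frac{1}{\left(a + 1\right)^{2}}.$$

Repeating $4$ times in total — each differentiation brings down another $\ln t$ — gives
$$\frac{d^{4}J}{da^{4}} = \int_{0}^{1} - t^{a} \log{\left(t \right)}^{4} \, dt = - \frac{24}{\left(a + 1\right)^{5}},$$
and the integrand here is exactly the target integrand, so $I = - \frac{24}{\left(a + 1\right)^{5}}$.

Setting $a = \frac{2}{5}$:
$$I = - \frac{75000}{16807}.$$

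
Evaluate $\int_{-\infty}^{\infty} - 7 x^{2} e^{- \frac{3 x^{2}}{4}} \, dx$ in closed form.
$- \frac{28 \sqrt{3} \sqrt{\pi}}{9}$

Begin with the known integral
$$J(a) = \int_{-\infty}^{\infty} - 7 e^{- a x^{2}} \, dx = - \frac{7 \sqrt{\pi}}{\sqrt{a}}.$$

Differentiating under the integral sign brings down a factor of $(-x^2)$:
$$\frac{dJ}{da} = \int_{-\infty}^{\infty} 7 x^{2} e^{- a x^{2}} \, dx = \frac{7 \sqrt{\pi}}{2 a^{\frac{3}{2}}}.$$

The integral on the left is $-I$, so $I = - \frac{7 \sqrt{\pi}}{2 a^{\frac{3}{2}}}$.

Setting $a = \frac{3}{4}$:
$$I = - \frac{28 \sqrt{3} \sqrt{\pi}}{9}.$$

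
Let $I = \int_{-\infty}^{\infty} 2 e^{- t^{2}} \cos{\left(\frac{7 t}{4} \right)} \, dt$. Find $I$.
$\frac{2 \sqrt{\pi}}{e^{\frac{49}{64}}}$

Treat the cosine frequency as a parameter and define $I(b) = \int_{-\infty}^{\infty} 2 e^{- t^{2}} \cos{\left(b t \right)} \, dt$.

Differentiating under the integral sign,
$$I'(b) = \int_{-\infty}^{\infty} - 2 t e^{- t^{2}} \sin{\left(b t \right)} \, dt.$$

Integrate $\int_{-\infty}^{\infty} t \sin(b t)\, e^{- t^{2}}\, dt$ by parts with $u = \sin(b t)$ and $dv = t\, e^{- t^{2}}\, dt$, giving $v = - \frac{e^{- t^{2}}}{2}$. The boundary term vanishes and
$$\int_{-\infty}^{\infty} t \sin(b t)\, e^{- t^{2}}\, dt = \frac{b}{2} \int_{-\infty}^{\infty} \cos(b t)\, e^{- t^{2}}\, dt,$$
so $I'(b) = - \frac{b}{2}\, I(b)$.

This is a separable first-order ODE; solving with the initial condition $I(0) = \int_{-\infty}^{\infty} 2 e^{- t^{2}}\,dt = 2 \sqrt{\pi}$ gives
$$I(b) = 2 \sqrt{\pi} e^{- \frac{b^{2}}{4}}.$$

Setting $b = \frac{7}{4}$:
$$I = \frac{2 \sqrt{\pi}}{e^{\frac{49}{64}}}.$$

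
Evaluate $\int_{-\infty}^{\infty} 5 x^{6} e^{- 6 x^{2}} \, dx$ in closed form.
$\frac{25 \sqrt{6} \sqrt{\pi}}{3456}$

Begin with the known integral
$$J(a) = \int_{-\infty}^{\infty} 5 e^{- a x^{2}} \, dx = \frac{5 \sqrt{\pi}}{\sqrt{a}}.$$

Differentiating under the integral sign brings down a factor of $(-x^2)$:
$$\frac{dJ}{da} = \int_{-\infty}^{\infty} - 5 x^{2} e^{- a x^{2}} \, dx = - \frac{5 \sqrt{\pi}}{2 a^{\frac{3}{2}}}.$$

Repeating $3$ times in total — each differentiation brings down another $(-x^2)$ — gives
$$\frac{d^{3}J}{da^{3}} = \int_{-\infty}^{\infty} - 5 x^{6} e^{- a x^{2}} \, dx = - \frac{75 \sqrt{\pi}}{8 a^{\frac{7}{2}}},$$
and the integrand here is $(-1)^{3}$ times the target integrand, so $I = (-1)^{3}\,\frac{d^{3}J}{da^{3}} = \frac{75 \sqrt{\pi}}{8 a^{\frac{7}{2}}}$.

Setting $a = 6$:
$$I = \frac{25 \sqrt{6} \sqrt{\pi}}{3456}.$$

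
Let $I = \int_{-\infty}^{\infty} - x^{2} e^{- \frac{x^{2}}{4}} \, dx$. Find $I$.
$- 4 \sqrt{\pi}$

Begin with the known integral
$$J(a) = \int_{-\infty}^{\infty} - e^{- a x^{2}} \, dx = - \frac{\sqrt{\pi}}{\sqrt{a}}.$$

Differentiating under the integral sign brings down a factor of $(-x^2)$:
$$\frac{dJ}{da} = \int_{-\infty}^{\infty} x^{2} e^{- a x^{2}} \, dx = \frac{\sqrt{\pi}}{2 a^{\frac{3}{2}}}.$$

The integral on the left is $-I$, so $I = - \frac{\sqrt{\pi}}{2 a^{\frac{3}{2}}}$.

Setting $a = \frac{1}{4}$:
$$I = - 4 \sqrt{\pi}.$$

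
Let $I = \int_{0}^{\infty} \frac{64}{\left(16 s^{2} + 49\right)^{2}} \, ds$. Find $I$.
$\frac{4 \pi}{343}$

Recall the elementary integral
$$J(a) = \int_{0}^{\infty} \frac{1}{4 \left(a^{2} + s^{2}\right)} \, ds = \frac{\pi}{8 a}.$$

Differentiating under the integral sign with respect to $a$,
$$\frac{dJ}{da} = \int_{0}^{\infty} - \frac{a}{2 \left(a^{2} + s^{2}\right)^{2}} \, ds = - \frac{\pi}{8 a^{2}},$$
so $\int_{0}^{\infty} \frac{1}{4 \left(a^{2} + s^{2}\right)^{2}} \, ds = \frac{\pi}{16 a^{3}}$.

Setting $a = \frac{7}{4}$:
$$I = \frac{4 \pi}{343}.$$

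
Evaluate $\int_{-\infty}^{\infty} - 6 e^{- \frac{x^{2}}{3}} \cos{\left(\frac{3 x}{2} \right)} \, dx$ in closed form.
$- \frac{6 \sqrt{3} \sqrt{\pi}}{e^{\frac{27}{16}}}$

Define $I(b) = \int_{-\infty}^{\infty} - 6 e^{- \frac{x^{2}}{3}} \cos{\left(b x \right)} \, dx$.

Differentiating under the integral sign,
$$I'(b) = \int_{-\infty}^{\infty} 6 x e^{- \frac{x^{2}}{3}} \sin{\left(b x \right)} \, dx.$$

Integrate $\int_{-\infty}^{\infty} x \sin(b x)\, e^{- \frac{x^{2}}{3}}\, dx$ by parts with $u = \sin(b x)$ and $dv = x\, e^{- \frac{x^{2}}{3}}\, dx$, giving $v = - \frac{3 e^{- \frac{x^{2}}{3}}}{2}$. The boundary term vanishes and
$$\int_{-\infty}^{\infty} x \sin(b x)\, e^{- \frac{x^{2}}{3}}\, dx = \frac{3 b}{2} \int_{-\infty}^{\infty} \cos(b x)\, e^{- \frac{x^{2}}{3}}\, dx,$$
so $I'(b) = - \frac{3 b}{2}\, I(b)$.

This is a separable first-order ODE; solving with the initial condition $I(0) = \int_{-\infty}^{\infty} - 6 e^{- \frac{x^{2}}{3}}\,dx = - 6 \sqrt{3} \sqrt{\pi}$ gives
$$I(b) = - 6 \sqrt{3} \sqrt{\pi} e^{- \frac{3 b^{2}}{4}}.$$

Setting $b = \frac{3}{2}$:
$$I = - \frac{6 \sqrt{3} \sqrt{\pi}}{e^{\frac{27}{16}}}.$$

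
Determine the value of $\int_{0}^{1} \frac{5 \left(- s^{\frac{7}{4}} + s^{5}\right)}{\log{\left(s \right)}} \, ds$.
$\log{\left(\frac{7962624}{161051} \right)}$

Replace the exponent $\frac{7}{4}$ by a parameter $a$: let $I(a) = \int_{0}^{1} \frac{5 \left(s^{5} - s^{a}\right)}{\log{\left(s \right)}} \, ds$.

Since $\dfrac{\partial}{\partial a}\,s^{a} = s^{a} \ln s$, the $\ln s$ in the denominator cancels and
$$\frac{dI}{da} = \int_{0}^{1} -5 s^{a} \, ds = -5 \left[\frac{s^{a+1}}{a+1}\right]_0^1 = - \frac{5}{a + 1}.$$

Integrating with respect to $a$ gives $I(a) = \log{\left(\frac{7776}{\left(a + 1\right)^{5}} \right)} + C$.

At $a = 5$ the integrand is identically $0$, so $I(5) = 0$. The closed form gives $0$, hence $C = 0$.

Setting $a = \frac{7}{4}$:
$$I = \log{\left(\frac{7962624}{161051} \right)}.$$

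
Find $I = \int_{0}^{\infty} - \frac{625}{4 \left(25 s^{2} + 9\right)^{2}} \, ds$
$- \frac{125 \pi}{432}$

Start from the standard arctangent integral
$$J(a) = \int_{0}^{\infty} - \frac{1}{4 \left(a^{2} + s^{2}\right)} \, ds = - \frac{\pi}{8 a}.$$

Differentiating under the integral sign with respect to $a$,
$$\frac{dJ}{da} = \int_{0}^{\infty} \frac{a}{2 \left(a^{2} + s^{2}\right)^{2}} \, ds = \frac{\pi}{8 a^{2}},$$
so $\int_{0}^{\infty} - \frac{1}{4 \left(a^{2} + s^{2}\right)^{2}} \, ds = - \frac{\pi}{16 a^{3}}$.

Setting $a = \frac{3}{5}$:
$$I = - \frac{125 \pi}{432}.$$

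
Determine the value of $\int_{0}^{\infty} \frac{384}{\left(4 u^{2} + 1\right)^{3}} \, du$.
$36 \pi$

Begin with the known result
$$J(a) = \int_{0}^{\infty} \frac{6}{a^{2} + u^{2}} \, du = \frac{3 \pi}{a}.$$

Differentiating under the integral sign with respect to $a$,
$$\frac{dJ}{da} = \int_{0}^{\infty} - \frac{12 a}{\left(a^{2} + u^{2}\right)^{2}} \, du = - \frac{3 \pi}{a^{2}},$$
so $\int_{0}^{\infty} \frac{6}{\left(a^{2} + u^{2}\right)^{2}} \, du = \frac{3 \pi}{2 a^{3}}$.

Repeating — each differentiation of $1/(u^2+a^2)^j$ produces $-2ja/(u^2+a^2)^{j+1}$ — and dividing through by $-2ja$ at each step yields, after $2$ differentiations in total,
$$\int_{0}^{\infty} \frac{6}{\left(a^{2} + u^{2}\right)^{3}} \, du = \frac{9 \pi}{8 a^{5}}.$$

Setting $a = \frac{1}{2}$:
$$I = 36 \pi.$$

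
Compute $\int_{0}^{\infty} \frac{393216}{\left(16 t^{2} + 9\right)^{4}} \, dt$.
$\frac{5120 \pi}{729}$

Begin with the known result
$$J(a) = \int_{0}^{\infty} \frac{6}{a^{2} + t^{2}} \, dt = \frac{3 \pi}{a}.$$

Differentiating under the integral sign with respect to $a$,
$$\frac{dJ}{da} = \int_{0}^{\infty} - \frac{12 a}{\left(a^{2} + t^{2}\right)^{2}} \, dt = - \frac{3 \pi}{a^{2}},$$
so $\int_{0}^{\infty} \frac{6}{\left(a^{2} + t^{2}\right)^{2}} \, dt = \frac{3 \pi}{2 a^{3}}$.

Repeating — each differentiation of $1/(t^2+a^2)^j$ produces $-2ja/(t^2+a^2)^{j+1}$ — and dividing through by $-2ja$ at each step yields, after $3$ differentiations in total,
$$\int_{0}^{\infty} \frac{6}{\left(a^{2} + t^{2}\right)^{4}} \, dt = \frac{15 \pi}{16 a^{7}}.$$

Setting $a = \frac{3}{4}$:
$$I = \frac{5120 \pi}{729}.$$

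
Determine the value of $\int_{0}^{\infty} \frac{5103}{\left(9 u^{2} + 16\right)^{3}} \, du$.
$\frac{5103 \pi}{16384}$

Begin with the known result
$$J(a) = \int_{0}^{\infty} \frac{7}{a^{2} + u^{2}} \, du = \frac{7 \pi}{2 a}.$$

Differentiating under the integral sign with respect to $a$,
$$\frac{dJ}{da} = \int_{0}^{\infty} - \frac{14 a}{\left(a^{2} + u^{2}\right)^{2}} \, du = - \frac{7 \pi}{2 a^{2}},$$
so $\int_{0}^{\infty} \frac{7}{\left(a^{2} + u^{2}\right)^{2}} \, du = \frac{7 \pi}{4 a^{3}}$.

Repeating — each differentiation of $1/(u^2+a^2)^j$ produces $-2ja/(u^2+a^2)^{j+1}$ — and dividing through by $-2ja$ at each step yields, after $2$ differentiations in total,
$$\int_{0}^{\infty} \frac{7}{\left(a^{2} + u^{2}\right)^{3}} \, du = \frac{21 \pi}{16 a^{5}}.$$

Setting $a = \frac{4}{3}$:
$$I = \frac{5103 \pi}{16384}.$$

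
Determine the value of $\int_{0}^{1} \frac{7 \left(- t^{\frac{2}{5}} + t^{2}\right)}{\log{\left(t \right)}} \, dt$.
$\log{\left(\frac{170859375}{823543} \right)}$

Consider the one-parameter family: let $I(a) = \int_{0}^{1} \frac{7 \left(t^{2} - t^{a}\right)}{\log{\left(t \right)}} \, dt$.

Since $\dfrac{\partial}{\partial a}\,t^{a} = t^{a} \ln t$, the $\ln t$ in the denominator cancels and
$$\frac{dI}{da} = \int_{0}^{1} -7 t^{a} \, dt = -7 \left[\frac{t^{a+1}}{a+1}\right]_0^1 = - \frac{7}{a + 1}.$$

Integrating with respect to $a$ gives $I(a) = \log{\left(\frac{2187}{\left(a + 1\right)^{7}} \right)} + C$.

At $a = 2$ the integrand is identically $0$, so $I(2) = 0$. The closed form gives $0$, hence $C = 0$.

Setting $a = \frac{2}{5}$:
$$I = \log{\left(\frac{170859375}{823543} \right)}.$$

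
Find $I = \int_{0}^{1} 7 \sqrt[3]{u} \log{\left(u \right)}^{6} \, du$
$\frac{688905}{1024}$

Begin with the known integral
$$J(a) = \int_{0}^{1} 7 u^{a} \, du = \frac{7}{a + 1}.$$

Differentiating under the integral sign brings down a factor of $\ln u$:
$$\frac{dJ}{da} = \int_{0}^{1} 7 u^{a} \log{\left(u \right)} \, du = - \frac{7}{\left(a + 1\right)^{2}}.$$

Repeating $6$ times in total — each differentiation brings down another $\ln u$ — gives
$$\frac{d^{6}J}{da^{6}} = \int_{0}^{1} 7 u^{a} \log{\left(u \right)}^{6} \, du = \frac{5040}{\left(a + 1\right)^{7}},$$
and the integrand here is exactly the target integrand, so $I = \frac{5040}{\left(a + 1\right)^{7}}$.

Setting $a = \frac{1}{3}$:
$$I = \frac{688905}{1024}.$$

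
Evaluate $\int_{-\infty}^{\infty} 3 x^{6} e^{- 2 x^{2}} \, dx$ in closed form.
$\frac{45 \sqrt{2} \sqrt{\pi}}{128}$

Begin with the known integral
$$J(a) = \int_{-\infty}^{\infty} 3 e^{- a x^{2}} \, dx = \frac{3 \sqrt{\pi}}{\sqrt{a}}.$$

Differentiating under the integral sign brings down a factor of $(-x^2)$:
$$\frac{dJ}{da} = \int_{-\infty}^{\infty} - 3 x^{2} e^{- a x^{2}} \, dx = - \frac{3 \sqrt{\pi}}{2 a^{\frac{3}{2}}}.$$

Repeating $3$ times in total — each differentiation brings down another $(-x^2)$ — gives
$$\frac{d^{3}J}{da^{3}} = \int_{-\infty}^{\infty} - 3 x^{6} e^{- a x^{2}} \, dx = - \frac{45 \sqrt{\pi}}{8 a^{\frac{7}{2}}},$$
and the integrand here is $(-1)^{3}$ times the target integrand, so $I = (-1)^{3}\,\frac{d^{3}J}{da^{3}} = \frac{45 \sqrt{\pi}}{8 a^{\frac{7}{2}}}$.

Setting $a = 2$:
$$I = \frac{45 \sqrt{2} \sqrt{\pi}}{128}.$$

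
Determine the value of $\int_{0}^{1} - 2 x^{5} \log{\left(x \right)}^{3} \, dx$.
$\frac{1}{108}$

Consider the simpler parametrised integral
$$J(a) = \int_{0}^{1} - 2 x^{a} \, dx = - \frac{2}{a + 1}.$$

Differentiating under the integral sign brings down a factor of $\ln x$:
$$\frac{dJ}{da} = \int_{0}^{1} - 2 x^{a} \log{\left(x \right)} \, dx = \frac{2}{\left(a + 1\right)^{2}}.$$

Repeating $3$ times in total — each differentiation brings down another $\ln x$ — gives
$$\frac{d^{3}J}{da^{3}} = \int_{0}^{1} - 2 x^{a} \log{\left(x \right)}^{3} \, dx = \frac{12}{\left(a + 1\right)^{4}},$$
and the integrand here is exactly the target integrand, so $I = \frac{12}{\left(a + 1\right)^{4}}$.

Setting $a = 5$:
$$I = \frac{1}{108}.$$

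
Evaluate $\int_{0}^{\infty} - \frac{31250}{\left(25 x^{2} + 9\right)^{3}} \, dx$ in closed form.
$- \frac{3125 \pi}{648}$

Recall the elementary integral
$$J(a) = \int_{0}^{\infty} - \frac{2}{a^{2} + x^{2}} \, dx = - \frac{\pi}{a}.$$

Differentiating under the integral sign with respect to $a$,
$$\frac{dJ}{da} = \int_{0}^{\infty} \frac{4 a}{\left(a^{2} + x^{2}\right)^{2}} \, dx = \frac{\pi}{a^{2}},$$
so $\int_{0}^{\infty} - \frac{2}{\left(a^{2} + x^{2}\right)^{2}} \, dx = - \frac{\pi}{2 a^{3}}$.

Repeating — each differentiation of $1/(x^2+a^2)^j$ produces $-2ja/(x^2+a^2)^{j+1}$ — and dividing through by $-2ja$ at each step yields, after $2$ differentiations in total,
$$\int_{0}^{\infty} - \frac{2}{\left(a^{2} + x^{2}\right)^{3}} \, dx = - \frac{3 \pi}{8 a^{5}}.$$

Setting $a = \frac{3}{5}$:
$$I = - \frac{3125 \pi}{648}.$$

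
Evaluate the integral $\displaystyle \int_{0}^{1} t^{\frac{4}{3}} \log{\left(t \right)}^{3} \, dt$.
$- \frac{486}{2401}$

Start from the elementary integral
$$J(a) = \int_{0}^{1} t^{a} \, dt = \frac{1}{a + 1}.$$

Differentiating under the integral sign brings down a factor of $\ln t$:
$$\frac{dJ}{da} = \int_{0}^{1} t^{a} \log{\left(t \right)} \, dt = - \frac{1}{\left(a + 1\right)^{2}}.$$

Repeating $3$ times in total — each differentiation brings down another $\ln t$ — gives
$$\frac{d^{3}J}{da^{3}} = \int_{0}^{1} t^{a} \log{\left(t \right)}^{3} \, dt = - \frac{6}{\left(a + 1\right)^{4}},$$
and the integrand here is exactly the target integrand, so $I = - \frac{6}{\left(a + 1\right)^{4}}$.

Setting $a = \frac{4}{3}$:
$$I = - \frac{486}{2401}.$$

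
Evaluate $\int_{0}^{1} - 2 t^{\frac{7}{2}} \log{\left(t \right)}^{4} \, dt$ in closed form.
$- \frac{512}{19683}$

Begin with the known integral
$$J(a) = \int_{0}^{1} - 2 t^{a} \, dt = - \frac{2}{a + 1}.$$

Differentiating under the integral sign brings down a factor of $\ln t$:
$$\frac{dJ}{da} = \int_{0}^{1} - 2 t^{a} \log{\left(t \right)} \, dt = \frac{2}{\left(a + 1\right)^{2}}.$$

Repeating $4$ times in total — each differentiation brings down another $\ln t$ — gives
$$\frac{d^{4}J}{da^{4}} = \int_{0}^{1} - 2 t^{a} \log{\left(t \right)}^{4} \, dt = - \frac{48}{\left(a + 1\right)^{5}},$$
and the integrand here is exactly the target integrand, so $I = - \frac{48}{\left(a + 1\right)^{5}}$.

Setting $a = \frac{7}{2}$:
$$I = - \frac{512}{19683}.$$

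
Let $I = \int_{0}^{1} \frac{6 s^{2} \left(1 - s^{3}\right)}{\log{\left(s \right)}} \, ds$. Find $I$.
$- \log{\left(64 \right)}$

Introduce a parameter $a$ in the exponent: let $I(a) = \int_{0}^{1} \frac{6 \left(- s^{5} + s^{a}\right)}{\log{\left(s \right)}} \, ds$.

Since $\dfrac{\partial}{\partial a}\,s^{a} = s^{a} \ln s$, the $\ln s$ in the denominator cancels and
$$\frac{dI}{da} = \int_{0}^{1} 6 s^{a} \, ds = 6 \left[\frac{s^{a+1}}{a+1}\right]_0^1 = \frac{6}{a + 1}.$$

Integrating with respect to $a$ gives $I(a) = \log{\left(\frac{\left(a + 1\right)^{6}}{46656} \right)} + C$.

At $a = 5$ the integrand is identically $0$, so $I(5) = 0$. The closed form gives $0$, hence $C = 0$.

Setting $a = 2$:
$$I = - \log{\left(64 \right)}.$$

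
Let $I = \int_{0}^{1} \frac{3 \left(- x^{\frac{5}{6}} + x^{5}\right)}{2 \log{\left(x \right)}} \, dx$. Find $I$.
$\log{\left(\frac{216 \sqrt{11}}{121} \right)}$

Introduce a parameter $a$ in the exponent: let $I(a) = \int_{0}^{1} \frac{3 \left(x^{5} - x^{a}\right)}{2 \log{\left(x \right)}} \, dx$.

Since $\dfrac{\partial}{\partial a}\,x^{a} = x^{a} \ln x$, the $\ln x$ in the denominator cancels and
$$\frac{dI}{da} = \int_{0}^{1} - \frac{3}{2} x^{a} \, dx = - \frac{3}{2} \left[\frac{x^{a+1}}{a+1}\right]_0^1 = - \frac{3}{2 a + 2}.$$

Integrating with respect to $a$ gives $I(a) = - \frac{3 \log{\left(a + 1 \right)}}{2} + \frac{3 \log{\left(6 \right)}}{2} + C$.

At $a = 5$ the integrand is identically $0$, so $I(5) = 0$. The closed form gives $0$, hence $C = 0$.

Setting $a = \frac{5}{6}$:
$$I = \log{\left(\frac{216 \sqrt{11}}{121} \right)}.$$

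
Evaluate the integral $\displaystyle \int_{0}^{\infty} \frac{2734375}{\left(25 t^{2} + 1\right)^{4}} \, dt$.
$\frac{2734375 \pi}{32}$

Begin with the known result
$$J(a) = \int_{0}^{\infty} \frac{7}{a^{2} + t^{2}} \, dt = \frac{7 \pi}{2 a}.$$

Differentiating under the integral sign with respect to $a$,
$$\frac{dJ}{da} = \int_{0}^{\infty} - \frac{14 a}{\left(a^{2} + t^{2}\right)^{2}} \, dt = - \frac{7 \pi}{2 a^{2}},$$
so $\int_{0}^{\infty} \frac{7}{\left(a^{2} + t^{2}\right)^{2}} \, dt = \frac{7 \pi}{4 a^{3}}$.

Repeating — each differentiation of $1/(t^2+a^2)^j$ produces $-2ja/(t^2+a^2)^{j+1}$ — and dividing through by $-2ja$ at each step yields, after $3$ differentiations in total,
$$\int_{0}^{\infty} \frac{7}{\left(a^{2} + t^{2}\right)^{4}} \, dt = \frac{35 \pi}{32 a^{7}}.$$

Setting $a = \frac{1}{5}$:
$$I = \frac{2734375 \pi}{32}.$$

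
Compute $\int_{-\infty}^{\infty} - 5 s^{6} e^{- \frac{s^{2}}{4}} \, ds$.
$- 1200 \sqrt{\pi}$

Start from the elementary integral
$$J(a) = \int_{-\infty}^{\infty} - 5 e^{- a s^{2}} \, ds = - \frac{5 \sqrt{\pi}}{\sqrt{a}}.$$

Differentiating under the integral sign brings down a factor of $(-s^2)$:
$$\frac{dJ}{da} = \int_{-\infty}^{\infty} 5 s^{2} e^{- a s^{2}} \, ds = \frac{5 \sqrt{\pi}}{2 a^{\frac{3}{2}}}.$$

Repeating $3$ times in total — each differentiation brings down another $(-s^2)$ — gives
$$\frac{d^{3}J}{da^{3}} = \int_{-\infty}^{\infty} 5 s^{6} e^{- a s^{2}} \, ds = \frac{75 \sqrt{\pi}}{8 a^{\frac{7}{2}}},$$
and the integrand here is $(-1)^{3}$ times the target integrand, so $I = (-1)^{3}\,\frac{d^{3}J}{da^{3}} = - \frac{75 \sqrt{\pi}}{8 a^{\frac{7}{2}}}$.

Setting $a = \frac{1}{4}$:
$$I = - 1200 \sqrt{\pi}.$$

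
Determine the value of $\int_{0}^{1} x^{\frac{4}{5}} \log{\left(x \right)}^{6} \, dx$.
$\frac{6250000}{531441}$

Begin with the known integral
$$J(a) = \int_{0}^{1} x^{a} \, dx = \frac{1}{a + 1}.$$

Differentiating under the integral sign brings down a factor of $\ln x$:
$$\frac{dJ}{da} = \int_{0}^{1} x^{a} \log{\left(x \right)} \, dx = - \frac{1}{\left(a + 1\right)^{2}}.$$

Repeating $6$ times in total — each differentiation brings down another $\ln x$ — gives
$$\frac{d^{6}J}{da^{6}} = \int_{0}^{1} x^{a} \log{\left(x \right)}^{6} \, dx = \frac{720}{\left(a + 1\right)^{7}},$$
and the integrand here is exactly the target integrand, so $I = \frac{720}{\left(a + 1\right)^{7}}$.

Setting $a = \frac{4}{5}$:
$$I = \frac{6250000}{531441}.$$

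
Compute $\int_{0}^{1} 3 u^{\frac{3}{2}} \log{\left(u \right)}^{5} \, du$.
$- \frac{4608}{3125}$

Begin with the known integral
$$J(a) = \int_{0}^{1} 3 u^{a} \, du = \frac{3}{a + 1}.$$

Differentiating under the integral sign brings down a factor of $\ln u$:
$$\frac{dJ}{da} = \int_{0}^{1} 3 u^{a} \log{\left(u \right)} \, du = - \frac{3}{\left(a + 1\right)^{2}}.$$

Repeating $5$ times in total — each differentiation brings down another $\ln u$ — gives
$$\frac{d^{5}J}{da^{5}} = \int_{0}^{1} 3 u^{a} \log{\left(u \right)}^{5} \, du = - \frac{360}{\left(a + 1\right)^{6}},$$
and the integrand here is exactly the target integrand, so $I = - \frac{360}{\left(a + 1\right)^{6}}$.

Setting $a = \frac{3}{2}$:
$$I = - \frac{4608}{3125}.$$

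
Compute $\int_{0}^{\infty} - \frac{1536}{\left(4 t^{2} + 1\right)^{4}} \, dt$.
$- 120 \pi$

Recall the elementary integral
$$J(a) = \int_{0}^{\infty} - \frac{6}{a^{2} + t^{2}} \, dt = - \frac{3 \pi}{a}.$$

Differentiating under the integral sign with respect to $a$,
$$\frac{dJ}{da} = \int_{0}^{\infty} \frac{12 a}{\left(a^{2} + t^{2}\right)^{2}} \, dt = \frac{3 \pi}{a^{2}},$$
so $\int_{0}^{\infty} - \frac{6}{\left(a^{2} + t^{2}\right)^{2}} \, dt = - \frac{3 \pi}{2 a^{3}}$.

Repeating — each differentiation of $1/(t^2+a^2)^j$ produces $-2ja/(t^2+a^2)^{j+1}$ — and dividing through by $-2ja$ at each step yields, after $3$ differentiations in total,
$$\int_{0}^{\infty} - \frac{6}{\left(a^{2} + t^{2}\right)^{4}} \, dt = - \frac{15 \pi}{16 a^{7}}.$$

Setting $a = \frac{1}{2}$:
$$I = - 120 \pi.$$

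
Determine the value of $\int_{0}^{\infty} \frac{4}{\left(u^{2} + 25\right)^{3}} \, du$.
$\frac{3 \pi}{12500}$

Start from the standard arctangent integral
$$J(a) = \int_{0}^{\infty} \frac{4}{a^{2} + u^{2}} \, du = \frac{2 \pi}{a}.$$

Differentiating under the integral sign with respect to $a$,
$$\frac{dJ}{da} = \int_{0}^{\infty} - \frac{8 a}{\left(a^{2} + u^{2}\right)^{2}} \, du = - \frac{2 \pi}{a^{2}},$$
so $\int_{0}^{\infty} \frac{4}{\left(a^{2} + u^{2}\right)^{2}} \, du = \frac{\pi}{a^{3}}$.

Repeating — each differentiation of $1/(u^2+a^2)^j$ produces $-2ja/(u^2+a^2)^{j+1}$ — and dividing through by $-2ja$ at each step yields, after $2$ differentiations in total,
$$\int_{0}^{\infty} \frac{4}{\left(a^{2} + u^{2}\right)^{3}} \, du = \frac{3 \pi}{4 a^{5}}.$$

Setting $a = 5$:
$$I = \frac{3 \pi}{12500}.$$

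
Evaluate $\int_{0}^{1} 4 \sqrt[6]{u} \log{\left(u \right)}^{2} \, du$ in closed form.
$\frac{1728}{343}$

Begin with the known integral
$$J(a) = \int_{0}^{1} 4 u^{a} \, du = \frac{4}{a + 1}.$$

Differentiating under the integral sign brings down a factor of $\ln u$:
$$\frac{dJ}{da} = \int_{0}^{1} 4 u^{a} \log{\left(u \right)} \, du = - \frac{4}{\left(a + 1\right)^{2}}.$$

Repeating twice in total — each differentiation brings down another $\ln u$ — gives
$$\frac{d^{2}J}{da^{2}} = \int_{0}^{1} 4 u^{a} \log{\left(u \right)}^{2} \, du = \frac{8}{\left(a + 1\right)^{3}},$$
and the integrand here is exactly the target integrand, so $I = \frac{8}{\left(a + 1\right)^{3}}$.

Setting $a = \frac{1}{6}$:
$$I = \frac{1728}{343}.$$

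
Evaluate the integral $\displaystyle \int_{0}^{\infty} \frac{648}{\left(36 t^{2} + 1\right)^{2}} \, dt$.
$27 \pi$

Start from the standard arctangent integral
$$J(a) = \int_{0}^{\infty} \frac{1}{2 \left(a^{2} + t^{2}\right)} \, dt = \frac{\pi}{4 a}.$$

Differentiating under the integral sign with respect to $a$,
$$\frac{dJ}{da} = \int_{0}^{\infty} - \frac{a}{\left(a^{2} + t^{2}\right)^{2}} \, dt = - \frac{\pi}{4 a^{2}},$$
so $\int_{0}^{\infty} \frac{1}{2 \left(a^{2} + t^{2}\right)^{2}} \, dt = \frac{\pi}{8 a^{3}}$.

Setting $a = \frac{1}{6}$:
$$I = 27 \pi.$$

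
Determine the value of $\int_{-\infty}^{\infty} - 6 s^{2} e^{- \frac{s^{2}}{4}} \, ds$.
$- 24 \sqrt{\pi}$

Begin with the known integral
$$J(a) = \int_{-\infty}^{\infty} - 6 e^{- a s^{2}} \, ds = - \frac{6 \sqrt{\pi}}{\sqrt{a}}.$$

Differentiating under the integral sign brings down a factor of $(-s^2)$:
$$\frac{dJ}{da} = \int_{-\infty}^{\infty} 6 s^{2} e^{- a s^{2}} \, ds = \frac{3 \sqrt{\pi}}{a^{\frac{3}{2}}}.$$

The integral on the left is $-I$, so $I = - \frac{3 \sqrt{\pi}}{a^{\frac{3}{2}}}$.

Setting $a = \frac{1}{4}$:
$$I = - 24 \sqrt{\pi}.$$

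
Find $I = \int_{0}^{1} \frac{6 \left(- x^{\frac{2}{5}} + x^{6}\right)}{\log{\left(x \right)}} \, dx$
$\log{\left(15625 \right)}$

Consider the one-parameter family: let $I(a) = \int_{0}^{1} \frac{6 \left(x^{6} - x^{a}\right)}{\log{\left(x \right)}} \, dx$.

Since $\dfrac{\partial}{\partial a}\,x^{a} = x^{a} \ln x$, the $\ln x$ in the denominator cancels and
$$\frac{dI}{da} = \int_{0}^{1} -6 x^{a} \, dx = -6 \left[\frac{x^{a+1}}{a+1}\right]_0^1 = - \frac{6}{a + 1}.$$

Integrating with respect to $a$ gives $I(a) = \log{\left(\frac{117649}{\left(a + 1\right)^{6}} \right)} + C$.

At $a = 6$ the integrand is identically $0$, so $I(6) = 0$. The closed form gives $0$, hence $C = 0$.

Setting $a = \frac{2}{5}$:
$$I = \log{\left(15625 \right)}.$$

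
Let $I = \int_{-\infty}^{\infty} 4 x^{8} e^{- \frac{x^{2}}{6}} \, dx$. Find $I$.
$34020 \sqrt{6} \sqrt{\pi}$

Consider the simpler parametrised integral
$$J(a) = \int_{-\infty}^{\infty} 4 e^{- a x^{2}} \, dx = \frac{4 \sqrt{\pi}}{\sqrt{a}}.$$

Differentiating under the integral sign brings down a factor of $(-x^2)$:
$$\frac{dJ}{da} = \int_{-\infty}^{\infty} - 4 x^{2} e^{- a x^{2}} \, dx = - \frac{2 \sqrt{\pi}}{a^{\frac{3}{2}}}.$$

Repeating $4$ times in total — each differentiation brings down another $(-x^2)$ — gives
$$\frac{d^{4}J}{da^{4}} = \int_{-\infty}^{\infty} 4 x^{8} e^{- a x^{2}} \, dx = \frac{105 \sqrt{\pi}}{4 a^{\frac{9}{2}}},$$
and the integrand here is exactly the target integrand, so $I = \frac{105 \sqrt{\pi}}{4 a^{\frac{9}{2}}}$.

Setting $a = \frac{1}{6}$:
$$I = 34020 \sqrt{6} \sqrt{\pi}.$$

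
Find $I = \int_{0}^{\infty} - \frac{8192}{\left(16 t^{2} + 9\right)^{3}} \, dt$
$- \frac{128 \pi}{81}$

Recall the elementary integral
$$J(a) = \int_{0}^{\infty} - \frac{2}{a^{2} + t^{2}} \, dt = - \frac{\pi}{a}.$$

Differentiating under the integral sign with respect to $a$,
$$\frac{dJ}{da} = \int_{0}^{\infty} \frac{4 a}{\left(a^{2} + t^{2}\right)^{2}} \, dt = \frac{\pi}{a^{2}},$$
so $\int_{0}^{\infty} - \frac{2}{\left(a^{2} + t^{2}\right)^{2}} \, dt = - \frac{\pi}{2 a^{3}}$.

Repeating — each differentiation of $1/(t^2+a^2)^j$ produces $-2ja/(t^2+a^2)^{j+1}$ — and dividing through by $-2ja$ at each step yields, after $2$ differentiations in total,
$$\int_{0}^{\infty} - \frac{2}{\left(a^{2} + t^{2}\right)^{3}} \, dt = - \frac{3 \pi}{8 a^{5}}.$$

Setting $a = \frac{3}{4}$:
$$I = - \frac{128 \pi}{81}.$$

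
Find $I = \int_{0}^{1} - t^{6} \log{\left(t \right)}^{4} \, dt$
$- \frac{24}{16807}$

Start from the elementary integral
$$J(a) = \int_{0}^{1} - t^{a} \, dt = - \frac{1}{a + 1}.$$

Differentiating under the integral sign brings down a factor of $\ln t$:
$$\frac{dJ}{da} = \int_{0}^{1} - t^{a} \log{\left(t \right)} \, dt = \frac{1}{\left(a + 1\right)^{2}}.$$

Repeating $4$ times in total — each differentiation brings down another $\ln t$ — gives
$$\frac{d^{4}J}{da^{4}} = \int_{0}^{1} - t^{a} \log{\left(t \right)}^{4} \, dt = - \frac{24}{\left(a + 1\right)^{5}},$$
and the integrand here is exactly the target integrand, so $I = - \frac{24}{\left(a + 1\right)^{5}}$.

Setting $a = 6$:
$$I = - \frac{24}{16807}.$$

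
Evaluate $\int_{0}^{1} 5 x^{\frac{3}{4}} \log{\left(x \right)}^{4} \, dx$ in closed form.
$\frac{122880}{16807}$

Begin with the known integral
$$J(a) = \int_{0}^{1} 5 x^{a} \, dx = \frac{5}{a + 1}.$$

Differentiating under the integral sign brings down a factor of $\ln x$:
$$\frac{dJ}{da} = \int_{0}^{1} 5 x^{a} \log{\left(x \right)} \, dx = - \frac{5}{\left(a + 1\right)^{2}}.$$

Repeating $4$ times in total — each differentiation brings down another $\ln x$ — gives
$$\frac{d^{4}J}{da^{4}} = \int_{0}^{1} 5 x^{a} \log{\left(x \right)}^{4} \, dx = \frac{120}{\left(a + 1\right)^{5}},$$
and the integrand here is exactly the target integrand, so $I = \frac{120}{\left(a + 1\right)^{5}}$.

Setting $a = \frac{3}{4}$:
$$I = \frac{122880}{16807}.$$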